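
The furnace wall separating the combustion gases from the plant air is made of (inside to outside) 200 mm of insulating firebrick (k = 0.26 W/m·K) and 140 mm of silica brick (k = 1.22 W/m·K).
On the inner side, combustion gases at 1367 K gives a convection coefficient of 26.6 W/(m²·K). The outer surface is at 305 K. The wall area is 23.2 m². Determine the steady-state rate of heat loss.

Using the resistance-network approach (series):
R_inner film = 1/(h_i·A) = 1/(26.6×23.2) = 0.00162 K/W
R_insulating firebrick = L/(kA) = 0.2/(0.26×23.2) = 0.03316 K/W
R_silica brick = L/(kA) = 0.14/(1.22×23.2) = 0.004946 K/W
R_total = 0.03972 K/W
Q = ΔT / R_total = 1062 / 0.03972

Q ≈ 26700 W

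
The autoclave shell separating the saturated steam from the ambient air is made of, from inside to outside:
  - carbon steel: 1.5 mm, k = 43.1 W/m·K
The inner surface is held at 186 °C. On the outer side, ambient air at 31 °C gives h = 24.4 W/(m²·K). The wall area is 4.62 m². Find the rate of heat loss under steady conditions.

Q ≈ 17500 W

Using the resistance-network approach (series):
R_carbon steel = L/(kA) = 0.0015/(43.1×4.62) = 7.533×10^-6 K/W
R_outer film = 1/(h_o·A) = 1/(24.4×4.62) = 0.008871 K/W
R_total = 0.008878 K/W
Q = ΔT / R_total = 155 / 0.008878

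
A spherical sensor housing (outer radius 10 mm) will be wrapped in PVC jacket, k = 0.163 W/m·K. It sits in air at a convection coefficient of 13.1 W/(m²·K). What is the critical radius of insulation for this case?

For a sphere r_cr = 2k/h = 2×0.163/13.1
r_cr = 24.9 mm; since the bare radius (10 mm) is below r_cr, adding a thin layer of insulation will *increase* heat loss.

r_cr ≈ 24.9 mm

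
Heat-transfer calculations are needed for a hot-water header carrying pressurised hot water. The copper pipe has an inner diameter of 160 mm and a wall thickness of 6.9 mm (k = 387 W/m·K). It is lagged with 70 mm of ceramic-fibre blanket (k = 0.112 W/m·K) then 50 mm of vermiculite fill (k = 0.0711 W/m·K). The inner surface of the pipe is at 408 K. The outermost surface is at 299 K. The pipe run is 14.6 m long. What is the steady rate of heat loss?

Treating each annulus and film as a series resistance:
R_copper pipe wall = ln(86.9/80)/(2π×387×14.6) = 2.33×10^-6 K/W
R_ceramic-fibre blanket = ln(156.9/86.9)/(2π×0.112×14.6) = 0.05751 K/W
R_vermiculite fill = ln(206.9/156.9)/(2π×0.0711×14.6) = 0.04241 K/W
R_total = 0.09992 K/W
Q = ΔT/R_total = 109/0.09992

Q ≈ 1090 W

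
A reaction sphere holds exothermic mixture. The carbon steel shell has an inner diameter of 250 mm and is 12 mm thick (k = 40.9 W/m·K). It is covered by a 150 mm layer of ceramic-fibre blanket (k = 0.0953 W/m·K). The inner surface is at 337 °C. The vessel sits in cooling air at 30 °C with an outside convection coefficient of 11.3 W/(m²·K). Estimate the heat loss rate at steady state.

For a spherical shell R = (1/r₁ − 1/r₂)/(4πk); film R = 1/(h·4πr²). In series:
R_carbon steel shell = (1/0.125 − 1/0.137)/(4π×40.9) = 0.001363 K/W
R_ceramic-fibre blanket = (1/0.137 − 1/0.287)/(4π×0.0953) = 3.186 K/W
R_outer film = 1/(h·4πr_o²) = 1/(11.3×4π×0.287²) = 0.0855 K/W
R_total = 3.272 K/W
Q = ΔT/R_total = 307/3.272

Q ≈ 93.8 W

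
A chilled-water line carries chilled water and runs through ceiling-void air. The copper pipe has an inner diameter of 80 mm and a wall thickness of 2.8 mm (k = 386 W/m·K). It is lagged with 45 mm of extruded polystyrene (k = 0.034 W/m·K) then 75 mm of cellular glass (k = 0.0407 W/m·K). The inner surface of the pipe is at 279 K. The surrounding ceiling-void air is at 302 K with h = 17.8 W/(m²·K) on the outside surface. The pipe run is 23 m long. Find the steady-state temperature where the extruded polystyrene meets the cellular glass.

T ≈ 292 K

Treating each annulus and film as a series resistance:
R_copper pipe wall = ln(42.8/40)/(2π×386×23) = 1.213×10^-6 K/W
R_extruded polystyrene = ln(87.8/42.8)/(2π×0.034×23) = 0.1462 K/W
R_cellular glass = ln(162.8/87.8)/(2π×0.0407×23) = 0.105 K/W
R_outer film = 1/(h_o·2πr_oL) = 1/(17.8×2π×0.1628×23) = 0.002388 K/W
R_total = 0.2536 K/W
Q = ΔT/R_total = 23/0.2536
Q = 90.7 W
T_interface = T_inner + Q·ΣR(inner→interface) = 279 + 90.7×0.1462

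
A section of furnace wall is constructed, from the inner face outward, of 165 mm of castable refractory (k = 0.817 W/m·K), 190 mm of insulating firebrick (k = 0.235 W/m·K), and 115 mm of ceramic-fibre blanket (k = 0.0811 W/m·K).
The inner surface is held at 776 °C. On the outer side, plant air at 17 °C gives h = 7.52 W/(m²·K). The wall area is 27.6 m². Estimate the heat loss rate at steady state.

Using the resistance-network approach (series):
R_castable refractory = L/(kA) = 0.165/(0.817×27.6) = 0.007317 K/W
R_insulating firebrick = L/(kA) = 0.19/(0.235×27.6) = 0.02929 K/W
R_ceramic-fibre blanket = L/(kA) = 0.115/(0.0811×27.6) = 0.05138 K/W
R_outer film = 1/(h_o·A) = 1/(7.52×27.6) = 0.004818 K/W
R_total = 0.09281 K/W
Q = ΔT / R_total = 759 / 0.09281

Q ≈ 8180 W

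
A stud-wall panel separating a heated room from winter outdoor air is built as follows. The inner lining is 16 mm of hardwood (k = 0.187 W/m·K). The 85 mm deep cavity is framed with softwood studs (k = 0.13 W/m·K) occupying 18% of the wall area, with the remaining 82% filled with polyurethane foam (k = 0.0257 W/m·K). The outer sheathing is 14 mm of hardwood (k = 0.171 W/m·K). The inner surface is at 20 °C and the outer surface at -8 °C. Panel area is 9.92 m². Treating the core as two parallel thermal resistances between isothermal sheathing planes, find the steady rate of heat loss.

Sheathing layers in series; stud and cavity paths in parallel between them.
R_inner = 0.016/(0.187×9.92) = 0.008625 K/W
R_stud  = 0.085/(0.13×0.18×9.92) = 0.3662 K/W
R_cav   = 0.085/(0.0257×0.82×9.92) = 0.4066 K/W
1/R_core = 1/R_stud + 1/R_cav → R_core = 0.1927 K/W
R_outer = 0.014/(0.171×9.92) = 0.008253 K/W
R_total = 0.2095 K/W
Q = ΔT/R_total = 28/0.2095

Q ≈ 134 W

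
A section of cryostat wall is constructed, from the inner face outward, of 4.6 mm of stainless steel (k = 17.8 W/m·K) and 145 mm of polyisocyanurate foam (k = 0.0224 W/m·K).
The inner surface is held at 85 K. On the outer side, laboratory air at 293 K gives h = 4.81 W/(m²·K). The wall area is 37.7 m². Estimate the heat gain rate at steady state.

Treating each layer as a thermal resistance in series:
R_stainless steel = L/(kA) = 0.0046/(17.8×37.7) = 6.855×10^-6 K/W
R_polyisocyanurate foam = L/(kA) = 0.145/(0.0224×37.7) = 0.1717 K/W
R_outer film = 1/(h_o·A) = 1/(4.81×37.7) = 0.005515 K/W
R_total = 0.1772 K/W
Q = ΔT / R_total = 208 / 0.1772

Q ≈ 1170 W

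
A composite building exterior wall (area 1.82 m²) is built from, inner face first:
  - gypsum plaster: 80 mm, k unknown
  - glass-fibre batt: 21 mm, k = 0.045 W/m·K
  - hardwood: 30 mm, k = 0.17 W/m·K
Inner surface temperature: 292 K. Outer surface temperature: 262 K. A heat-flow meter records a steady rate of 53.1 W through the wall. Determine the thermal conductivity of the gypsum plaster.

Treating each layer as a thermal resistance in series:
R_glass-fibre batt = L/(kA) = 0.021/(0.045×1.82) = 0.2564 K/W
R_hardwood = L/(kA) = 0.03/(0.17×1.82) = 0.09696 K/W
Sum of known resistances R_other = 0.3534 K/W
Total R = ΔT/Q = 30/53.1 = 0.565 K/W
R_gypsum plaster = R_total − R_other = 0.2116 K/W
k = L/(R·A) = 0.08/(0.2116×1.82)

k ≈ 0.208 W/(m·K)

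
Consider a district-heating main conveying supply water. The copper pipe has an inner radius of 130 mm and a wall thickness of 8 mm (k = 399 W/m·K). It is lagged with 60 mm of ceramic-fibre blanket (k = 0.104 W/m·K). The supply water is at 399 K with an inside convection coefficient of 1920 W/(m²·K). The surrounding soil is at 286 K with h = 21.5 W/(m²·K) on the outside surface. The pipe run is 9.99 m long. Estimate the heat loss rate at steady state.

Treating each annulus and film as a series resistance:
R_inner film = 1/(h_i·2πr₁L) = 1/(1920×2π×0.13×9.99) = 6.383×10^-5 K/W
R_copper pipe wall = ln(138/130)/(2π×399×9.99) = 2.384×10^-6 K/W
R_ceramic-fibre blanket = ln(198/138)/(2π×0.104×9.99) = 0.0553 K/W
R_outer film = 1/(h_o·2πr_oL) = 1/(21.5×2π×0.198×9.99) = 0.003742 K/W
R_total = 0.05911 K/W
Q = ΔT/R_total = 113/0.05911

Q ≈ 1910 W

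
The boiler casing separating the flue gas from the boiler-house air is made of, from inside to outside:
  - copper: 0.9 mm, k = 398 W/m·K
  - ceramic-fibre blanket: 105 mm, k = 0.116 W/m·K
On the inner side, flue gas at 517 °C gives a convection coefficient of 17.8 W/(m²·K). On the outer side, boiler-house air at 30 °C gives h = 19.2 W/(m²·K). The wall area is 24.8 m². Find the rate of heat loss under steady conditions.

Q ≈ 11900 W

Model the wall as resistances in series:
R_inner film = 1/(h_i·A) = 1/(17.8×24.8) = 0.002265 K/W
R_copper = L/(kA) = 0.0009/(398×24.8) = 9.118×10^-8 K/W
R_ceramic-fibre blanket = L/(kA) = 0.105/(0.116×24.8) = 0.0365 K/W
R_outer film = 1/(h_o·A) = 1/(19.2×24.8) = 0.0021 K/W
R_total = 0.04086 K/W
Q = ΔT / R_total = 487 / 0.04086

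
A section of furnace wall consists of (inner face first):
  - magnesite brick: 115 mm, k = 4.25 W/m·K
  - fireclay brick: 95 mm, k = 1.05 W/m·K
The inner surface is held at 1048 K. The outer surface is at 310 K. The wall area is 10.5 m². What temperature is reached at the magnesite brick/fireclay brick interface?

T ≈ 878 K

Using the resistance-network approach (series):
R_magnesite brick = L/(kA) = 0.115/(4.25×10.5) = 0.002577 K/W
R_fireclay brick = L/(kA) = 0.095/(1.05×10.5) = 0.008617 K/W
R_total = 0.01119 K/W;  Q = ΔT/R_total = 738/0.01119 = 65930 W
T_interface = T_inner − Q·ΣR(inner→interface) = 1048 − 65900×0.002577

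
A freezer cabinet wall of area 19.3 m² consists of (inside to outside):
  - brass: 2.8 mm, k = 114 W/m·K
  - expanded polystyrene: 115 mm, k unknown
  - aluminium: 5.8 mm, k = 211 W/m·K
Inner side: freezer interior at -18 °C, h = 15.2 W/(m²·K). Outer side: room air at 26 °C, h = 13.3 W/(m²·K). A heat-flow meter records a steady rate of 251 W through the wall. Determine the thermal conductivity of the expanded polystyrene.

Model the wall as resistances in series:
R_inner film = 1/(h_i·A) = 1/(15.2×19.3) = 0.003409 K/W
R_brass = L/(kA) = 0.0028/(114×19.3) = 1.273×10^-6 K/W
R_aluminium = L/(kA) = 0.0058/(211×19.3) = 1.424×10^-6 K/W
R_outer film = 1/(h_o·A) = 1/(13.3×19.3) = 0.003896 K/W
Sum of known resistances R_other = 0.007307 K/W
Total R = ΔT/Q = 44/251 = 0.1753 K/W
R_expanded polystyrene = R_total − R_other = 0.168 K/W
k = L/(R·A) = 0.115/(0.168×19.3)

k ≈ 0.0355 W/(m·K)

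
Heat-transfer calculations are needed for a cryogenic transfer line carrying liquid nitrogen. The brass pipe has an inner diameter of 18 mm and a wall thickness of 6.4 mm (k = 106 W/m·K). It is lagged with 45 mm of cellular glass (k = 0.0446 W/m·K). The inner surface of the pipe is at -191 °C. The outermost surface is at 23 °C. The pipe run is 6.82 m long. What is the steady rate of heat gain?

For a radial system each layer contributes R = ln(r_out/r_in)/(2πkL); films add R = 1/(hA).
R_brass pipe wall = ln(15.4/9)/(2π×106×6.82) = 1.183×10^-4 K/W
R_cellular glass = ln(60.4/15.4)/(2π×0.0446×6.82) = 0.7151 K/W
R_total = 0.7152 K/W
Q = ΔT/R_total = 214/0.7152

Q ≈ 299 W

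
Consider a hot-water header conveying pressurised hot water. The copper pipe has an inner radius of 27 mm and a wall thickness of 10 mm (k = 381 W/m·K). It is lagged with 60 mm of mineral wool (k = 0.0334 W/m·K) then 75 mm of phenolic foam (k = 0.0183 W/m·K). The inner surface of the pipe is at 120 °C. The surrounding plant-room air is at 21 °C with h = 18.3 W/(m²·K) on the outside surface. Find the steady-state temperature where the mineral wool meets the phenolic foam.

T ≈ 72.8 °C

Radial resistances (cylindrical: R_cond = ln(r_o/r_i)/(2πkL), R_conv = 1/(h·2πrL)):
R_copper pipe wall = ln(37/27)/(2π×381×1) = 1.316×10^-4 K/W
R_mineral wool = ln(97/37)/(2π×0.0334×1) = 4.593 K/W
R_phenolic foam = ln(172/97)/(2π×0.0183×1) = 4.981 K/W
R_outer film = 1/(h_o·2πr_oL) = 1/(18.3×2π×0.172×1) = 0.05056 K/W
R_total = 9.625 K/W
Q = ΔT/R_total = 99/9.625
Q = 10.3 W/m
T_interface = T_inner − Q·ΣR(inner→interface) = 120 − 10.3×4.593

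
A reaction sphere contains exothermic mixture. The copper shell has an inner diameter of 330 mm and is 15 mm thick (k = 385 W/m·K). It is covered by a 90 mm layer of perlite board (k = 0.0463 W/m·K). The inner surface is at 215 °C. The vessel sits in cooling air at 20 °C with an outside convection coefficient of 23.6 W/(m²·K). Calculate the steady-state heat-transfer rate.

Spherical conduction: R = (1/r_in − 1/r_out)/(4πk) per layer; series-sum.
R_copper shell = (1/0.165 − 1/0.18)/(4π×385) = 1.044×10^-4 K/W
R_perlite board = (1/0.18 − 1/0.27)/(4π×0.0463) = 3.183 K/W
R_outer film = 1/(h·4πr_o²) = 1/(23.6×4π×0.27²) = 0.04625 K/W
R_total = 3.229 K/W
Q = ΔT/R_total = 195/3.229

Q ≈ 60.4 W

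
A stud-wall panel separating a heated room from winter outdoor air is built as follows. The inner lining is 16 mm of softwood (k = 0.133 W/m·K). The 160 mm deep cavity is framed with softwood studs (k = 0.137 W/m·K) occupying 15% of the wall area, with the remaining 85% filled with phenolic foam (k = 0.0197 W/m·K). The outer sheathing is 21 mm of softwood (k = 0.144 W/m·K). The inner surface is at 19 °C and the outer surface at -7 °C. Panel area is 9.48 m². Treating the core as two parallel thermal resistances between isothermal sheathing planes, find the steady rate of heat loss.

Sheathing layers in series; stud and cavity paths in parallel between them.
R_inner = 0.016/(0.133×9.48) = 0.01269 K/W
R_stud  = 0.16/(0.137×0.15×9.48) = 0.8213 K/W
R_cav   = 0.16/(0.0197×0.85×9.48) = 1.008 K/W
1/R_core = 1/R_stud + 1/R_cav → R_core = 0.4525 K/W
R_outer = 0.021/(0.144×9.48) = 0.01538 K/W
R_total = 0.4806 K/W
Q = ΔT/R_total = 26/0.4806

Q ≈ 54.1 W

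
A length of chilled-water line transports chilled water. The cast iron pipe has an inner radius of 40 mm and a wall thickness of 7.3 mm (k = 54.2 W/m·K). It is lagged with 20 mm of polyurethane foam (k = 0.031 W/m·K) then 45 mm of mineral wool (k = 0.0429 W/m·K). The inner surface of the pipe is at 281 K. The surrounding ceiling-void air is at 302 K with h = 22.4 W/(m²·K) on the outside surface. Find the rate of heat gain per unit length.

Radial resistances (cylindrical: R_cond = ln(r_o/r_i)/(2πkL), R_conv = 1/(h·2πrL)):
R_cast iron pipe wall = ln(47.3/40)/(2π×54.2×1) = 4.922×10^-4 K/W
R_polyurethane foam = ln(67.3/47.3)/(2π×0.031×1) = 1.811 K/W
R_mineral wool = ln(112.3/67.3)/(2π×0.0429×1) = 1.9 K/W
R_outer film = 1/(h_o·2πr_oL) = 1/(22.4×2π×0.1123×1) = 0.06327 K/W
R_total = 3.774 K/W
Q = ΔT/R_total = 21/3.774

q′ ≈ 5.56 W/m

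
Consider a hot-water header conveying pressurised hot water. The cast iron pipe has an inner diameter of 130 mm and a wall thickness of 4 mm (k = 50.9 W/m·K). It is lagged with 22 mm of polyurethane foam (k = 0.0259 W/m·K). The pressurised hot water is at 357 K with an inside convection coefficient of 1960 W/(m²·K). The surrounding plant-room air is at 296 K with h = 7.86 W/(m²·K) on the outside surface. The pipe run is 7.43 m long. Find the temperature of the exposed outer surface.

Radial resistances (cylindrical: R_cond = ln(r_o/r_i)/(2πkL), R_conv = 1/(h·2πrL)):
R_inner film = 1/(h_i·2πr₁L) = 1/(1960×2π×0.065×7.43) = 1.681×10^-4 K/W
R_cast iron pipe wall = ln(69/65)/(2π×50.9×7.43) = 2.513×10^-5 K/W
R_polyurethane foam = ln(91/69)/(2π×0.0259×7.43) = 0.2289 K/W
R_outer film = 1/(h_o·2πr_oL) = 1/(7.86×2π×0.091×7.43) = 0.02995 K/W
R_total = 0.259 K/W
Q = ΔT/R_total = 61/0.259
Q = 235 W
T_interface = T_inner − Q·ΣR(inner→interface) = 357 − 235×0.2291

T ≈ 303 K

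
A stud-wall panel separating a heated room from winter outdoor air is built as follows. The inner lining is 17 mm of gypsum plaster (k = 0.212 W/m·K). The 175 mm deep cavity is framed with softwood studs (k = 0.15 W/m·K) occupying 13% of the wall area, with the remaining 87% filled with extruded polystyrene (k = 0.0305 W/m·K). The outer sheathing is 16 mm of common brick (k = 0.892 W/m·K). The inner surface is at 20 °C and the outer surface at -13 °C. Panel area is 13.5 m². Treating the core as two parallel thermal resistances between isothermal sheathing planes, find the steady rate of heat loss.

Sheathing layers in series; stud and cavity paths in parallel between them.
R_inner = 0.017/(0.212×13.5) = 0.00594 K/W
R_stud  = 0.175/(0.15×0.13×13.5) = 0.6648 K/W
R_cav   = 0.175/(0.0305×0.87×13.5) = 0.4885 K/W
1/R_core = 1/R_stud + 1/R_cav → R_core = 0.2816 K/W
R_outer = 0.016/(0.892×13.5) = 0.001329 K/W
R_total = 0.2889 K/W
Q = ΔT/R_total = 33/0.2889

Q ≈ 114 W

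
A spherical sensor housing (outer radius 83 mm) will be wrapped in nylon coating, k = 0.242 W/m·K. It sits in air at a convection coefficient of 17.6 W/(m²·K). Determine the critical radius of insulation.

For a sphere r_cr = 2k/h = 2×0.242/17.6
r_cr = 27.5 mm; since the bare radius (83 mm) is above r_cr, any added insulation will reduce heat loss.

r_cr ≈ 27.5 mm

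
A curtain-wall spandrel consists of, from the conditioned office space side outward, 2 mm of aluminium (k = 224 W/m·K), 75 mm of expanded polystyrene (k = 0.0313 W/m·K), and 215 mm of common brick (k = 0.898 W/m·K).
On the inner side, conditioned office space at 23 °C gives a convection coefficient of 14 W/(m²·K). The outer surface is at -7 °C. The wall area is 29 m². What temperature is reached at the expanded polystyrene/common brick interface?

Series thermal resistances:
R_inner film = 1/(h_i·A) = 1/(14×29) = 0.002463 K/W
R_aluminium = L/(kA) = 0.002/(224×29) = 3.079×10^-7 K/W
R_expanded polystyrene = L/(kA) = 0.075/(0.0313×29) = 0.08263 K/W
R_common brick = L/(kA) = 0.215/(0.898×29) = 0.008256 K/W
R_total = 0.09335 K/W;  Q = ΔT/R_total = 30/0.09335 = 321.4 W
T_interface = T_inner − Q·ΣR(inner→interface) = 23 − 321×0.08509

T ≈ -4.35 °C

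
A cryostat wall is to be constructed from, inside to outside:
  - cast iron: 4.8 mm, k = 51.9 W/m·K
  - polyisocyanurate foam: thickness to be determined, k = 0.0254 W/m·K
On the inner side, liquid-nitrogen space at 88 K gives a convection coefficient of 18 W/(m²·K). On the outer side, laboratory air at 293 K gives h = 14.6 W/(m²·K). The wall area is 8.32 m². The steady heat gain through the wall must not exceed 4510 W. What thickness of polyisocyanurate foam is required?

L ≈ 6.45 mm

Model the wall as resistances in series:
R_inner film = 1/(h_i·A) = 1/(18×8.32) = 0.006677 K/W
R_cast iron = L/(kA) = 0.0048/(51.9×8.32) = 1.112×10^-5 K/W
R_outer film = 1/(h_o·A) = 1/(14.6×8.32) = 0.008232 K/W
Sum of the known resistances R_other = 0.01492 K/W
Required total resistance R_tot = ΔT/Q_allow = 205/4510 = 0.04545 K/W
R_polyisocyanurate foam = R_tot − R_other = 0.03053 K/W
L = R·k·A = 0.03053×0.0254×8.32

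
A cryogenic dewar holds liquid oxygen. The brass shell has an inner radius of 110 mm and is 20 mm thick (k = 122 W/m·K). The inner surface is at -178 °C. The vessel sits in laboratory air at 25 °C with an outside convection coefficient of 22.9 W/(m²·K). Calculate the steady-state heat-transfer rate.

Q ≈ 983 W

Each spherical layer contributes R = (1/r_i − 1/r_o)/(4πk):
R_brass shell = (1/0.11 − 1/0.13)/(4π×122) = 9.123×10^-4 K/W
R_outer film = 1/(h·4πr_o²) = 1/(22.9×4π×0.13²) = 0.2056 K/W
R_total = 0.2065 K/W
Q = ΔT/R_total = 203/0.2065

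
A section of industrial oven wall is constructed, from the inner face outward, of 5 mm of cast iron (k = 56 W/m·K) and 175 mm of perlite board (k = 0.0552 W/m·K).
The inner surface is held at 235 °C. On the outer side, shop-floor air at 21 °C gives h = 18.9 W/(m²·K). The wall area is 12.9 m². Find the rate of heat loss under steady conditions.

Q ≈ 856 W

Thermal resistances in series:
R_cast iron = L/(kA) = 0.005/(56×12.9) = 6.921×10^-6 K/W
R_perlite board = L/(kA) = 0.175/(0.0552×12.9) = 0.2458 K/W
R_outer film = 1/(h_o·A) = 1/(18.9×12.9) = 0.004102 K/W
R_total = 0.2499 K/W
Q = ΔT / R_total = 214 / 0.2499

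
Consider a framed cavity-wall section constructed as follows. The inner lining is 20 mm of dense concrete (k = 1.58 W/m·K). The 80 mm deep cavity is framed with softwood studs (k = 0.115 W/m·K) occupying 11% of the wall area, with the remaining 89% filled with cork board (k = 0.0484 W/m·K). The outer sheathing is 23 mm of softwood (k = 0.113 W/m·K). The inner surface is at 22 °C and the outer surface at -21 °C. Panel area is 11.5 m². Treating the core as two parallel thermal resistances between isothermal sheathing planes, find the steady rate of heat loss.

Q ≈ 299 W

Sheathing layers in series; stud and cavity paths in parallel between them.
R_inner = 0.02/(1.58×11.5) = 0.001101 K/W
R_stud  = 0.08/(0.115×0.11×11.5) = 0.5499 K/W
R_cav   = 0.08/(0.0484×0.89×11.5) = 0.1615 K/W
1/R_core = 1/R_stud + 1/R_cav → R_core = 0.1248 K/W
R_outer = 0.023/(0.113×11.5) = 0.0177 K/W
R_total = 0.1436 K/W
Q = ΔT/R_total = 43/0.1436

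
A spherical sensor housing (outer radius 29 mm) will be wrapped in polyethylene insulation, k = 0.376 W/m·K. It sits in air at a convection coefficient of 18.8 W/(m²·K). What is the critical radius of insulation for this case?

r_cr ≈ 40 mm

For a sphere r_cr = 2k/h = 2×0.376/18.8
r_cr = 40 mm; since the bare radius (29 mm) is below r_cr, adding a thin layer of insulation will *increase* heat loss.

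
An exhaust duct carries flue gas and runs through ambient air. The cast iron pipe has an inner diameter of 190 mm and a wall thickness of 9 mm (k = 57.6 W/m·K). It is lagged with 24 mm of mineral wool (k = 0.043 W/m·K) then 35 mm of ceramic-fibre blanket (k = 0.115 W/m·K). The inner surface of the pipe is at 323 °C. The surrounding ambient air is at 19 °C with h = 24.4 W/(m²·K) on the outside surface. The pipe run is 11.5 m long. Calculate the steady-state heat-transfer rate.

Q ≈ 3060 W

Radial resistances (cylindrical: R_cond = ln(r_o/r_i)/(2πkL), R_conv = 1/(h·2πrL)):
R_cast iron pipe wall = ln(104/95)/(2π×57.6×11.5) = 2.175×10^-5 K/W
R_mineral wool = ln(128/104)/(2π×0.043×11.5) = 0.06683 K/W
R_ceramic-fibre blanket = ln(163/128)/(2π×0.115×11.5) = 0.02909 K/W
R_outer film = 1/(h_o·2πr_oL) = 1/(24.4×2π×0.163×11.5) = 0.00348 K/W
R_total = 0.09942 K/W
Q = ΔT/R_total = 304/0.09942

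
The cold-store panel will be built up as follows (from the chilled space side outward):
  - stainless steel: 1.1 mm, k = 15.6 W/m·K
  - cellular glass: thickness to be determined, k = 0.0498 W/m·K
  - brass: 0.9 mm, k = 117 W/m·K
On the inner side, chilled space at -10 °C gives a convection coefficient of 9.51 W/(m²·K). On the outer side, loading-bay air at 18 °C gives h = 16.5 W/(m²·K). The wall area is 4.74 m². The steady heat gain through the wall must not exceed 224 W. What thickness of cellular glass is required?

Model the wall as resistances in series:
R_inner film = 1/(h_i·A) = 1/(9.51×4.74) = 0.02218 K/W
R_stainless steel = L/(kA) = 0.0011/(15.6×4.74) = 1.488×10^-5 K/W
R_brass = L/(kA) = 0.0009/(117×4.74) = 1.623×10^-6 K/W
R_outer film = 1/(h_o·A) = 1/(16.5×4.74) = 0.01279 K/W
Sum of the known resistances R_other = 0.03499 K/W
Required total resistance R_tot = ΔT/Q_allow = 28/224 = 0.125 K/W
R_cellular glass = R_tot − R_other = 0.09001 K/W
L = R·k·A = 0.09001×0.0498×4.74

L ≈ 21.2 mm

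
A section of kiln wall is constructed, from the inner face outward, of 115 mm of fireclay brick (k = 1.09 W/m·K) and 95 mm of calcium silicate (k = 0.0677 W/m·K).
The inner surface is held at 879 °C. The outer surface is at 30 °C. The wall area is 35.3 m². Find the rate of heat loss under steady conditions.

Series thermal resistances:
R_fireclay brick = L/(kA) = 0.115/(1.09×35.3) = 0.002989 K/W
R_calcium silicate = L/(kA) = 0.095/(0.0677×35.3) = 0.03975 K/W
R_total = 0.04274 K/W
Q = ΔT / R_total = 849 / 0.04274

Q ≈ 19900 W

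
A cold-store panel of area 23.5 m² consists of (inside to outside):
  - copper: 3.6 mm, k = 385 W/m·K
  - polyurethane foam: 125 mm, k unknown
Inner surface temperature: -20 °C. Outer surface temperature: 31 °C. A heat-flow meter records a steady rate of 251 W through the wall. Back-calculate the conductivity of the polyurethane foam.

k ≈ 0.0262 W/(m·K)

Treating each layer as a thermal resistance in series:
R_copper = L/(kA) = 0.0036/(385×23.5) = 3.979×10^-7 K/W
Sum of known resistances R_other = 3.979×10^-7 K/W
Total R = ΔT/Q = 51/251 = 0.2032 K/W
R_polyurethane foam = R_total − R_other = 0.2032 K/W
k = L/(R·A) = 0.125/(0.2032×23.5)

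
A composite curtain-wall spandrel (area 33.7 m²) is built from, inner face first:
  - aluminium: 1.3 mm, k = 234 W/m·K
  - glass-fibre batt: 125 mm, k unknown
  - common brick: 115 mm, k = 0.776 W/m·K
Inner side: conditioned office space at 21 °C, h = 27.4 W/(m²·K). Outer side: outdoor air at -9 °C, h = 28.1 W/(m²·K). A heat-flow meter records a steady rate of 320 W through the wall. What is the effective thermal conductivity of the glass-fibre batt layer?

Using the resistance-network approach (series):
R_inner film = 1/(h_i·A) = 1/(27.4×33.7) = 0.001083 K/W
R_aluminium = L/(kA) = 0.0013/(234×33.7) = 1.649×10^-7 K/W
R_common brick = L/(kA) = 0.115/(0.776×33.7) = 0.004398 K/W
R_outer film = 1/(h_o·A) = 1/(28.1×33.7) = 0.001056 K/W
Sum of known resistances R_other = 0.006537 K/W
Total R = ΔT/Q = 30/320 = 0.09375 K/W
R_glass-fibre batt = R_total − R_other = 0.08721 K/W
k = L/(R·A) = 0.125/(0.08721×33.7)

k ≈ 0.0425 W/(m·K)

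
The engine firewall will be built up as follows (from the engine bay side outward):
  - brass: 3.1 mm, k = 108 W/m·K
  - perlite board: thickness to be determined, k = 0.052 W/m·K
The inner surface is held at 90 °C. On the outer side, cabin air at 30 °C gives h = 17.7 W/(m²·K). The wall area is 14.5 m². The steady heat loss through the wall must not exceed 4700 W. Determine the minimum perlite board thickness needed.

Model the wall as resistances in series:
R_brass = L/(kA) = 0.0031/(108×14.5) = 1.98×10^-6 K/W
R_outer film = 1/(h_o·A) = 1/(17.7×14.5) = 0.003896 K/W
Sum of the known resistances R_other = 0.003898 K/W
Required total resistance R_tot = ΔT/Q_allow = 60/4700 = 0.01277 K/W
R_perlite board = R_tot − R_other = 0.008868 K/W
L = R·k·A = 0.008868×0.052×14.5

L ≈ 6.69 mm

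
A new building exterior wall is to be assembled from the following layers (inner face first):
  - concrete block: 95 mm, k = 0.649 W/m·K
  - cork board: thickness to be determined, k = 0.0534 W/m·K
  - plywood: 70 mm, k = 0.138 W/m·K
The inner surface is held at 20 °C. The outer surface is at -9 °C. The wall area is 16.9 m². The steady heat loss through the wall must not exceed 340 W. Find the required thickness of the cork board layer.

L ≈ 42.1 mm

Model the wall as resistances in series:
R_concrete block = L/(kA) = 0.095/(0.649×16.9) = 0.008661 K/W
R_plywood = L/(kA) = 0.07/(0.138×16.9) = 0.03001 K/W
Sum of the known resistances R_other = 0.03868 K/W
Required total resistance R_tot = ΔT/Q_allow = 29/340 = 0.08529 K/W
R_cork board = R_tot − R_other = 0.04662 K/W
L = R·k·A = 0.04662×0.0534×16.9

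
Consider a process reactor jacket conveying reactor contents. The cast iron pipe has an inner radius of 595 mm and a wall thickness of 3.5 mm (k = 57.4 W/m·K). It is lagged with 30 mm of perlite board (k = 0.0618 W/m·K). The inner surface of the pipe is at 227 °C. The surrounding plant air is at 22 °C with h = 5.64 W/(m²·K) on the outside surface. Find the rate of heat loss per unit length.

Treating each annulus and film as a series resistance:
R_cast iron pipe wall = ln(598.5/595)/(2π×57.4×1) = 1.626×10^-5 K/W
R_perlite board = ln(628.5/598.5)/(2π×0.0618×1) = 0.126 K/W
R_outer film = 1/(h_o·2πr_oL) = 1/(5.64×2π×0.6285×1) = 0.0449 K/W
R_total = 0.1709 K/W
Q = ΔT/R_total = 205/0.1709

q′ ≈ 1200 W/m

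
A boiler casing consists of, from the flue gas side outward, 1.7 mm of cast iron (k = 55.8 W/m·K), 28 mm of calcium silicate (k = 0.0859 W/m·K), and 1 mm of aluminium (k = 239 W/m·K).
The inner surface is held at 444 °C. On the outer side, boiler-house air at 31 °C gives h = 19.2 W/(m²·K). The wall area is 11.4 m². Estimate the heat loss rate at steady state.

Q ≈ 12500 W

Using the resistance-network approach (series):
R_cast iron = L/(kA) = 0.0017/(55.8×11.4) = 2.672×10^-6 K/W
R_calcium silicate = L/(kA) = 0.028/(0.0859×11.4) = 0.02859 K/W
R_aluminium = L/(kA) = 0.001/(239×11.4) = 3.67×10^-7 K/W
R_outer film = 1/(h_o·A) = 1/(19.2×11.4) = 0.004569 K/W
R_total = 0.03316 K/W
Q = ΔT / R_total = 413 / 0.03316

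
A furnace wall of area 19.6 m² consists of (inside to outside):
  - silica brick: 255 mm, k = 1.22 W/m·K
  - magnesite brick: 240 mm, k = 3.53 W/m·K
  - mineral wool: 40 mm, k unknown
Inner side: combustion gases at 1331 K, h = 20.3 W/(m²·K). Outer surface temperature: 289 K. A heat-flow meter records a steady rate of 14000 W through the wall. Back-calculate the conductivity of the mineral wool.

Treating each layer as a thermal resistance in series:
R_inner film = 1/(h_i·A) = 1/(20.3×19.6) = 0.002513 K/W
R_silica brick = L/(kA) = 0.255/(1.22×19.6) = 0.01066 K/W
R_magnesite brick = L/(kA) = 0.24/(3.53×19.6) = 0.003469 K/W
Sum of known resistances R_other = 0.01665 K/W
Total R = ΔT/Q = 1042/14000 = 0.07443 K/W
R_mineral wool = R_total − R_other = 0.05778 K/W
k = L/(R·A) = 0.04/(0.05778×19.6)

k ≈ 0.0353 W/(m·K)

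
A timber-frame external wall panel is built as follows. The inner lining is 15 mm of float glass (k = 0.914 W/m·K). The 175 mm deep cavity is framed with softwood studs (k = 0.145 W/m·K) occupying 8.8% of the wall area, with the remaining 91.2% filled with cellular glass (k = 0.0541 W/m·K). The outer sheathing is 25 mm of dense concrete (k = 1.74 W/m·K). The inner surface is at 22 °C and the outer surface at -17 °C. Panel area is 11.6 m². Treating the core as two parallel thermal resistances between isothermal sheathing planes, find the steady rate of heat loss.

Q ≈ 159 W

Sheathing layers in series; stud and cavity paths in parallel between them.
R_inner = 0.015/(0.914×11.6) = 0.001415 K/W
R_stud  = 0.175/(0.145×0.088×11.6) = 1.182 K/W
R_cav   = 0.175/(0.0541×0.912×11.6) = 0.3058 K/W
1/R_core = 1/R_stud + 1/R_cav → R_core = 0.2429 K/W
R_outer = 0.025/(1.74×11.6) = 0.001239 K/W
R_total = 0.2456 K/W
Q = ΔT/R_total = 39/0.2456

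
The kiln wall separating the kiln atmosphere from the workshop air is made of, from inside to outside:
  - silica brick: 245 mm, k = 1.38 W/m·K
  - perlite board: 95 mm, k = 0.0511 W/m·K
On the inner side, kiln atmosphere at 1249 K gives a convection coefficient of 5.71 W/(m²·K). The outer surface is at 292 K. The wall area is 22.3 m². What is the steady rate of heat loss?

Thermal resistances in series:
R_inner film = 1/(h_i·A) = 1/(5.71×22.3) = 0.007853 K/W
R_silica brick = L/(kA) = 0.245/(1.38×22.3) = 0.007961 K/W
R_perlite board = L/(kA) = 0.095/(0.0511×22.3) = 0.08337 K/W
R_total = 0.09918 K/W
Q = ΔT / R_total = 957 / 0.09918

Q ≈ 9650 W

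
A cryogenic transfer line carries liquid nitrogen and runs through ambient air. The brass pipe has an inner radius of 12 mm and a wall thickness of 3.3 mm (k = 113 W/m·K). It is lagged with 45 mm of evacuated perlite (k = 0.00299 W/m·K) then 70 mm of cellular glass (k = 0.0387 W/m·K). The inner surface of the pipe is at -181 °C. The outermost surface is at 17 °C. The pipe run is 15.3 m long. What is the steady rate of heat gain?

Q ≈ 39.8 W

Radial resistances (cylindrical: R_cond = ln(r_o/r_i)/(2πkL), R_conv = 1/(h·2πrL)):
R_brass pipe wall = ln(15.3/12)/(2π×113×15.3) = 2.236×10^-5 K/W
R_evacuated perlite = ln(60.3/15.3)/(2π×0.00299×15.3) = 4.771 K/W
R_cellular glass = ln(130.3/60.3)/(2π×0.0387×15.3) = 0.2071 K/W
R_total = 4.979 K/W
Q = ΔT/R_total = 198/4.979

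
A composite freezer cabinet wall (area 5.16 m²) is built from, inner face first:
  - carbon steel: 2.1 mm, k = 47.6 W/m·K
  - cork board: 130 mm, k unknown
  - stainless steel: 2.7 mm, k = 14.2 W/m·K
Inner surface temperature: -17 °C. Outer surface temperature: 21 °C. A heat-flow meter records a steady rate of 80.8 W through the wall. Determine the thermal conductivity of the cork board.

k ≈ 0.0536 W/(m·K)

Treating each layer as a thermal resistance in series:
R_carbon steel = L/(kA) = 0.0021/(47.6×5.16) = 8.55×10^-6 K/W
R_stainless steel = L/(kA) = 0.0027/(14.2×5.16) = 3.685×10^-5 K/W
Sum of known resistances R_other = 4.54×10^-5 K/W
Total R = ΔT/Q = 38/80.8 = 0.4703 K/W
R_cork board = R_total − R_other = 0.4703 K/W
k = L/(R·A) = 0.13/(0.4703×5.16)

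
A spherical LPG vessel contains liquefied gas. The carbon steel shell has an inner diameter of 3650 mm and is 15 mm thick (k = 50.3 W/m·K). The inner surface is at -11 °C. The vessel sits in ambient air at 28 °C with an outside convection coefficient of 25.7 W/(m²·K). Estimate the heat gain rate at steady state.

Q ≈ 42300 W

Radial (spherical) resistances in series:
R_carbon steel shell = (1/1.825 − 1/1.84)/(4π×50.3) = 7.067×10^-6 K/W
R_outer film = 1/(h·4πr_o²) = 1/(25.7×4π×1.84²) = 9.146×10^-4 K/W
R_total = 9.216×10^-4 K/W
Q = ΔT/R_total = 39/9.216×10^-4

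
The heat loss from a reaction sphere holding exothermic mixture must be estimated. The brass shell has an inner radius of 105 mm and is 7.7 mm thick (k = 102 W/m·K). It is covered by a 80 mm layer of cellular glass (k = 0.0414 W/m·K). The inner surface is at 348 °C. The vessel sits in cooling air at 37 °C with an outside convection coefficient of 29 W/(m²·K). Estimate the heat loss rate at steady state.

Q ≈ 43.5 W

Each spherical layer contributes R = (1/r_i − 1/r_o)/(4πk):
R_brass shell = (1/0.105 − 1/0.1127)/(4π×102) = 5.077×10^-4 K/W
R_cellular glass = (1/0.1127 − 1/0.1927)/(4π×0.0414) = 7.081 K/W
R_outer film = 1/(h·4πr_o²) = 1/(29×4π×0.1927²) = 0.0739 K/W
R_total = 7.155 K/W
Q = ΔT/R_total = 311/7.155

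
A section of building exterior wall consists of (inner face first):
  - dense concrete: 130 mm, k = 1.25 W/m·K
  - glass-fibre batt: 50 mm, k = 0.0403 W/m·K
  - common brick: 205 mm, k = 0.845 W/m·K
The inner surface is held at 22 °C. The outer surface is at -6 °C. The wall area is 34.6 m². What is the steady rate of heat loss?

Q ≈ 610 W

Thermal resistances in series:
R_dense concrete = L/(kA) = 0.13/(1.25×34.6) = 0.003006 K/W
R_glass-fibre batt = L/(kA) = 0.05/(0.0403×34.6) = 0.03586 K/W
R_common brick = L/(kA) = 0.205/(0.845×34.6) = 0.007012 K/W
R_total = 0.04588 K/W
Q = ΔT / R_total = 28 / 0.04588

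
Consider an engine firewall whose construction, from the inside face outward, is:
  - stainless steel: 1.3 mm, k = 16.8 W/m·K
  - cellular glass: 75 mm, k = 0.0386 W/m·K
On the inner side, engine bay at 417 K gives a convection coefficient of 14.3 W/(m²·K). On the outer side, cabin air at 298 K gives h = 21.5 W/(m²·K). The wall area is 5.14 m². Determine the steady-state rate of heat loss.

Q ≈ 297 W

Using the resistance-network approach (series):
R_inner film = 1/(h_i·A) = 1/(14.3×5.14) = 0.01361 K/W
R_stainless steel = L/(kA) = 0.0013/(16.8×5.14) = 1.505×10^-5 K/W
R_cellular glass = L/(kA) = 0.075/(0.0386×5.14) = 0.378 K/W
R_outer film = 1/(h_o·A) = 1/(21.5×5.14) = 0.009049 K/W
R_total = 0.4007 K/W
Q = ΔT / R_total = 119 / 0.4007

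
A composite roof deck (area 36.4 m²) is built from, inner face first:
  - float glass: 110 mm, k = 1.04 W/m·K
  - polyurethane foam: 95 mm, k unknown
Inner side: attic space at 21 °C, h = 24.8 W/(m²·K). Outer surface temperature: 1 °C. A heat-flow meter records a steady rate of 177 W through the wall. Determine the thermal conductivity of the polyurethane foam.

k ≈ 0.0239 W/(m·K)

Thermal resistances in series:
R_inner film = 1/(h_i·A) = 1/(24.8×36.4) = 0.001108 K/W
R_float glass = L/(kA) = 0.11/(1.04×36.4) = 0.002906 K/W
Sum of known resistances R_other = 0.004014 K/W
Total R = ΔT/Q = 20/177 = 0.113 K/W
R_polyurethane foam = R_total − R_other = 0.109 K/W
k = L/(R·A) = 0.095/(0.109×36.4)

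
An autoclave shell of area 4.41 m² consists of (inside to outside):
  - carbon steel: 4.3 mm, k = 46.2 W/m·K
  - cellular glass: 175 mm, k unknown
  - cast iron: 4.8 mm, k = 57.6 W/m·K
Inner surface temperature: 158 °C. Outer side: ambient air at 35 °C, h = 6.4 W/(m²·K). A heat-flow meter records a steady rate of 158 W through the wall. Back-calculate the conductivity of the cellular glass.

k ≈ 0.0534 W/(m·K)

Using the resistance-network approach (series):
R_carbon steel = L/(kA) = 0.0043/(46.2×4.41) = 2.111×10^-5 K/W
R_cast iron = L/(kA) = 0.0048/(57.6×4.41) = 1.89×10^-5 K/W
R_outer film = 1/(h_o·A) = 1/(6.4×4.41) = 0.03543 K/W
Sum of known resistances R_other = 0.03547 K/W
Total R = ΔT/Q = 123/158 = 0.7785 K/W
R_cellular glass = R_total − R_other = 0.743 K/W
k = L/(R·A) = 0.175/(0.743×4.41)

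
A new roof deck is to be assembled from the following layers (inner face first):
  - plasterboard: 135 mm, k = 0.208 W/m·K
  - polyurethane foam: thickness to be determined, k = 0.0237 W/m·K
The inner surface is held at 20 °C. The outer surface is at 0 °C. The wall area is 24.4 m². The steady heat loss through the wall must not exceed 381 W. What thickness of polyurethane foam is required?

L ≈ 15 mm

Model the wall as resistances in series:
R_plasterboard = L/(kA) = 0.135/(0.208×24.4) = 0.0266 K/W
Sum of the known resistances R_other = 0.0266 K/W
Required total resistance R_tot = ΔT/Q_allow = 20/381 = 0.05249 K/W
R_polyurethane foam = R_tot − R_other = 0.02589 K/W
L = R·k·A = 0.02589×0.0237×24.4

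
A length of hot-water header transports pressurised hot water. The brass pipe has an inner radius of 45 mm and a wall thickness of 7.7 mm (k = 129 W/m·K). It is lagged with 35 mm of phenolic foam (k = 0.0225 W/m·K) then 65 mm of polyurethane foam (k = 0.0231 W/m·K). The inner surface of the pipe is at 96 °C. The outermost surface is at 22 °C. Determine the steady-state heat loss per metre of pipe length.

Cylindrical conduction, so R = ln(r₂/r₁)/(2πkL) per layer, in series:
R_brass pipe wall = ln(52.7/45)/(2π×129×1) = 1.949×10^-4 K/W
R_phenolic foam = ln(87.7/52.7)/(2π×0.0225×1) = 3.603 K/W
R_polyurethane foam = ln(152.7/87.7)/(2π×0.0231×1) = 3.821 K/W
R_total = 7.424 K/W
Q = ΔT/R_total = 74/7.424

q′ ≈ 9.97 W/m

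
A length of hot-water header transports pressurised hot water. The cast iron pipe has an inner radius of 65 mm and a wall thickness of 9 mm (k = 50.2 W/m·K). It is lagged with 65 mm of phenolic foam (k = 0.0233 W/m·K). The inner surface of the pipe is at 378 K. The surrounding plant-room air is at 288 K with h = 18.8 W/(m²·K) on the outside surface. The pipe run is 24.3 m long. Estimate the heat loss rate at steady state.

Q ≈ 501 W

Treating each annulus and film as a series resistance:
R_cast iron pipe wall = ln(74/65)/(2π×50.2×24.3) = 1.692×10^-5 K/W
R_phenolic foam = ln(139/74)/(2π×0.0233×24.3) = 0.1772 K/W
R_outer film = 1/(h_o·2πr_oL) = 1/(18.8×2π×0.139×24.3) = 0.002506 K/W
R_total = 0.1797 K/W
Q = ΔT/R_total = 90/0.1797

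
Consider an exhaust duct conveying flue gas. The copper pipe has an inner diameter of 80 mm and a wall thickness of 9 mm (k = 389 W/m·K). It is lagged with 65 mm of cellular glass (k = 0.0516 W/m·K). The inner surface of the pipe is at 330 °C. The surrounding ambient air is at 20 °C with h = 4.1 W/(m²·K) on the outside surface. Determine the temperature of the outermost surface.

For a radial system each layer contributes R = ln(r_out/r_in)/(2πkL); films add R = 1/(hA).
R_copper pipe wall = ln(49/40)/(2π×389×1) = 8.303×10^-5 K/W
R_cellular glass = ln(114/49)/(2π×0.0516×1) = 2.604 K/W
R_outer film = 1/(h_o·2πr_oL) = 1/(4.1×2π×0.114×1) = 0.3405 K/W
R_total = 2.945 K/W
Q = ΔT/R_total = 310/2.945
Q = 105 W/m
T_interface = T_inner − Q·ΣR(inner→interface) = 330 − 105×2.604

T ≈ 55.8 °C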